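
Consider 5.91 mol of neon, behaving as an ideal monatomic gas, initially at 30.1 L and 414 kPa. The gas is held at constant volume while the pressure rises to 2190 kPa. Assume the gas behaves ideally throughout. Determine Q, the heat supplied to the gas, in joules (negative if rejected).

80200 J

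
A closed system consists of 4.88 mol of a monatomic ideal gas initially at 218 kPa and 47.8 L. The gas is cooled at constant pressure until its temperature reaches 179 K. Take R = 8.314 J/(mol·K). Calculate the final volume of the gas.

33.3 L

T₁ = P₁V₁/(nR) = 218×47.8/(4.88×8.314) = 257 K.
Isobaric: P stays 218 kPa; V/T = const ⇒ T₂ = 179 K, V₂ = 33.3 L.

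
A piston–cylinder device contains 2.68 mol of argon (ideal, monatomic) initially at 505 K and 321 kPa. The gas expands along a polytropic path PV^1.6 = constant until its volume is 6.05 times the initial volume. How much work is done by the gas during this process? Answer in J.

12400 J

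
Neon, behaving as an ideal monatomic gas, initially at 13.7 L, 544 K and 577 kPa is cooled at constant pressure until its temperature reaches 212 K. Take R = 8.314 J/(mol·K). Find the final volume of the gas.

Isobaric: P stays 577 kPa; V/T = const ⇒ T₂ = 212 K, V₂ = 5.34 L.

5.34 L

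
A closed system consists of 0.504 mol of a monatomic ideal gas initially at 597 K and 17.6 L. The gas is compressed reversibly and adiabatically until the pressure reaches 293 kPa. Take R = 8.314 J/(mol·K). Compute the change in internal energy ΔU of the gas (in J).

1260 J

P₁ = nRT₁/V₁ = 0.504×8.314×597/17.6 = 142 kPa.
Adiabatic: T₂/T₁ = (P₂/P₁)^((γ−1)/γ) ⇒ T₂ = 597×(2.06)^0.400 = 797 K; V₂ = 11.4 L.
For an ideal gas ΔU = nCvΔT with Cv = (3/2)R = 12.5 J/(mol·K).
ΔU = 0.504×12.5×(797−597) = 1260 J.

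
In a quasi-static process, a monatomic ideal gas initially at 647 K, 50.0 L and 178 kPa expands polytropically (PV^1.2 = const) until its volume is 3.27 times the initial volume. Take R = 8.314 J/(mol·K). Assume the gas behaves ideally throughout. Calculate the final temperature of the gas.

Polytropic n=1.2: T₂ = T₁(V₁/V₂)^(n−1) = 647×(0.306)^0.20 = 510 K; P₂ = P₁(V₁/V₂)^n = 42.9 kPa.

510 K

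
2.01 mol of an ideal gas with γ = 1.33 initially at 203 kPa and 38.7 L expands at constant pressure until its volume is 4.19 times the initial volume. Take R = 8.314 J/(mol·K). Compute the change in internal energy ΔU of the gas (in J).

T₁ = P₁V₁/(nR) = 203×38.7/(2.01×8.314) = 470 K.
Isobaric: P stays 203 kPa; V/T = const ⇒ T₂ = 1970 K, V₂ = 162 L.
For an ideal gas ΔU = nCvΔT with Cv = R/(γ−1) = 25.2 J/(mol·K).
ΔU = 2.01×25.2×(1970−470) = 75900 J.

75900 J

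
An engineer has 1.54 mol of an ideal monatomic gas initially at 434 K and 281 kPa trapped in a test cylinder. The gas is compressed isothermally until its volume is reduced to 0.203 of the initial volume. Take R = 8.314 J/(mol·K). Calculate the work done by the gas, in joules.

V₁ = nRT₁/P₁ = 1.54×8.314×434/281 = 19.8 L.
Isothermal: T stays 434 K; PV = const ⇒ V₂ = 4.01 L, P₂ = 1380 kPa.
W = nRT ln(V₂/V₁) = 1.54×8.314×434×ln(0.203) = -8860 J.

-8860 J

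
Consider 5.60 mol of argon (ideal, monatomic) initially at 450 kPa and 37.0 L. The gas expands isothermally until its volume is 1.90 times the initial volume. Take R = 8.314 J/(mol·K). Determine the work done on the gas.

T₁ = P₁V₁/(nR) = 450×37.0/(5.60×8.314) = 358 K.
Isothermal: T stays 358 K; PV = const ⇒ V₂ = 70.3 L, P₂ = 237 kPa.
W = nRT ln(V₂/V₁) = 5.60×8.314×358×ln(1.90) = 10700 J.
Work done on the gas = −W_by = -10700 J.

-10700 J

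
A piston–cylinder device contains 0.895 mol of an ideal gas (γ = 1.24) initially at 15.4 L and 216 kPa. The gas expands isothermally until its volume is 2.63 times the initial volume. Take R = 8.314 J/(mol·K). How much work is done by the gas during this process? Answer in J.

T₁ = P₁V₁/(nR) = 216×15.4/(0.895×8.314) = 447 K.
Isothermal: T stays 447 K; PV = const ⇒ V₂ = 40.5 L, P₂ = 82.1 kPa.
W = nRT ln(V₂/V₁) = 0.895×8.314×447×ln(2.63) = 3220 J.

3220 J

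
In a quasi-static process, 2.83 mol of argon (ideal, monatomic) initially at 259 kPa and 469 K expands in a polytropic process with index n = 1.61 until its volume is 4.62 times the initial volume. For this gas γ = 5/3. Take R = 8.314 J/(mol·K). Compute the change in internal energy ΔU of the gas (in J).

-10000 J

V₁ = nRT₁/P₁ = 2.83×8.314×469/259 = 42.6 L.
Polytropic n=1.61: T₂ = T₁(V₁/V₂)^(n−1) = 469×(0.216)^0.61 = 184 K; P₂ = P₁(V₁/V₂)^n = 22.0 kPa.
For an ideal gas ΔU = nCvΔT with Cv = (3/2)R = 12.5 J/(mol·K).
ΔU = 2.83×12.5×(184−469) = -10000 J.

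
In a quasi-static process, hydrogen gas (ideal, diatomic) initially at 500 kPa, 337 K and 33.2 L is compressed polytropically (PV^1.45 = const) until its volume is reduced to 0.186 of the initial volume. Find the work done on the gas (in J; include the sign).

41700 J

n = P₁V₁/(RT₁) = 500×33.2/(8.314×337) = 5.92 mol.
Polytropic n=1.45: T₂ = T₁(V₁/V₂)^(n−1) = 337×(5.38)^0.45 = 718 K; P₂ = P₁(V₁/V₂)^n = 5730 kPa.
W = (P₁V₁−P₂V₂)/(n−1) = (500×33.2−5730×6.18)/0.45 = -41700 J.
Work done on the gas = −W_by = 41700 J.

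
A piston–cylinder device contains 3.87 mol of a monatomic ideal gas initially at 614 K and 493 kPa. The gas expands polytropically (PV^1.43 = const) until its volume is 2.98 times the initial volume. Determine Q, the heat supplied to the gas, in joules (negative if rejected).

V₁ = nRT₁/P₁ = 3.87×8.314×614/493 = 40.1 L.
Polytropic n=1.43: T₂ = T₁(V₁/V₂)^(n−1) = 614×(0.336)^0.43 = 384 K; P₂ = P₁(V₁/V₂)^n = 103 kPa.
W = (P₁V₁−P₂V₂)/(n−1) = (493×40.1−103×119)/0.43 = 17200 J.
ΔU = nCvΔT = 3.87×12.5×(384−614) = -11100 J.
Q = ΔU + W = 6110 J.

6110 J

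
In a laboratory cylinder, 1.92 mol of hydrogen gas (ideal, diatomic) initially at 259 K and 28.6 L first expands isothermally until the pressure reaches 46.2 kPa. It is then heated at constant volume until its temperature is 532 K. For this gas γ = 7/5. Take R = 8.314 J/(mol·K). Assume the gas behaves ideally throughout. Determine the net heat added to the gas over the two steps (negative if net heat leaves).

P₁ = nRT₁/V₁ = 1.92×8.314×259/28.6 = 145 kPa.
Step 1 — Isothermal: T stays 259 K; PV = const ⇒ V₂ = 89.5 L, P₂ = 46.2 kPa.
ΔU = 0 (ideal gas, T constant).
W = nRT ln(V₂/V₁) = 1.92×8.314×259×ln(3.13) = 4720 J.
Q = ΔU + W = 4720 J.
State after step 1: P = 46.2 kPa, V = 89.5 L, T = 259 K.
Step 2 — Isochoric: V stays 89.5 L; P/T = const ⇒ T₂ = 532 K, P₂ = 94.9 kPa.
W = 0 (no volume change).
ΔU = nCvΔT = 1.92×20.8×(532−259) = 10900 J.
Q = ΔU = 10900 J.
Net over both steps: W = 4720 J, Q = 15600 J, ΔU = 10900 J.

15600 J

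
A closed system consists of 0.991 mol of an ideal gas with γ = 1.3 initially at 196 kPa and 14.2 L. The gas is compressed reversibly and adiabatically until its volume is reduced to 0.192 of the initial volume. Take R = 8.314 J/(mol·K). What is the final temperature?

554 K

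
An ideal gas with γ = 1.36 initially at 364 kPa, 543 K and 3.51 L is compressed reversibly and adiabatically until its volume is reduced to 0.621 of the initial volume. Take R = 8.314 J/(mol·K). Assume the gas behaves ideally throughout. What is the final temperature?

Adiabatic: TV^(γ−1) = const ⇒ T₂ = 543×(1.61)^0.360 = 645 K; PV^γ = const ⇒ P₂ = 696 kPa.

645 K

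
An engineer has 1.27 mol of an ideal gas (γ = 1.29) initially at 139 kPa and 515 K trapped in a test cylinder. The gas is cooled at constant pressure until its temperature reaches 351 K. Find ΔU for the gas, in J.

-5970 J

V₁ = nRT₁/P₁ = 1.27×8.314×515/139 = 39.1 L.
Isobaric: P stays 139 kPa; V/T = const ⇒ T₂ = 351 K, V₂ = 26.7 L.
For an ideal gas ΔU = nCvΔT with Cv = R/(γ−1) = 28.7 J/(mol·K).
ΔU = 1.27×28.7×(351−515) = -5970 J.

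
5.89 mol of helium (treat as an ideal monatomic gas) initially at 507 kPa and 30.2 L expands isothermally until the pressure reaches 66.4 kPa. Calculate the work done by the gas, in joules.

T₁ = P₁V₁/(nR) = 507×30.2/(5.89×8.314) = 313 K.
Isothermal: T stays 313 K; PV = const ⇒ V₂ = 231 L, P₂ = 66.4 kPa.
W = nRT ln(V₂/V₁) = 5.89×8.314×313×ln(7.64) = 31100 J.

31100 J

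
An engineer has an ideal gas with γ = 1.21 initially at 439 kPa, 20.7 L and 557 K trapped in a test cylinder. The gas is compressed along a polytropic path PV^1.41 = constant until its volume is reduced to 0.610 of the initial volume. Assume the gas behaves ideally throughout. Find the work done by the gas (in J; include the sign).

-4980 J

n = P₁V₁/(RT₁) = 439×20.7/(8.314×557) = 1.96 mol.
Polytropic n=1.41: T₂ = T₁(V₁/V₂)^(n−1) = 557×(1.64)^0.41 = 682 K; P₂ = P₁(V₁/V₂)^n = 881 kPa.
W = (P₁V₁−P₂V₂)/(n−1) = (439×20.7−881×12.6)/0.41 = -4980 J.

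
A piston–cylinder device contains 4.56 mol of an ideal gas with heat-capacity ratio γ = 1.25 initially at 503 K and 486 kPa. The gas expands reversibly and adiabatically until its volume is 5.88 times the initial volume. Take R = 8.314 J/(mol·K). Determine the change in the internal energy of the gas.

-27300 J

V₁ = nRT₁/P₁ = 4.56×8.314×503/486 = 39.2 L.
Adiabatic: TV^(γ−1) = const ⇒ T₂ = 503×(0.170)^0.250 = 323 K; PV^γ = const ⇒ P₂ = 53.1 kPa.
For an ideal gas ΔU = nCvΔT with Cv = R/(γ−1) = 33.3 J/(mol·K).
ΔU = 4.56×33.3×(323−503) = -27300 J.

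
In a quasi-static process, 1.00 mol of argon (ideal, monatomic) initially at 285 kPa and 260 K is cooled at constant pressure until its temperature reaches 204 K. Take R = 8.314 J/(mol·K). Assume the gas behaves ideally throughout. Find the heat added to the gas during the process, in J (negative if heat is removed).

V₁ = nRT₁/P₁ = 1.00×8.314×260/285 = 7.58 L.
Isobaric: P stays 285 kPa; V/T = const ⇒ T₂ = 204 K, V₂ = 5.95 L.
W = PΔV = 285×(5.95−7.58) kPa·L = -466 J.
ΔU = nCvΔT = 1.00×12.5×(204−260) = -698 J.
Q = ΔU + W = nCpΔT = -1160 J.

-1160 J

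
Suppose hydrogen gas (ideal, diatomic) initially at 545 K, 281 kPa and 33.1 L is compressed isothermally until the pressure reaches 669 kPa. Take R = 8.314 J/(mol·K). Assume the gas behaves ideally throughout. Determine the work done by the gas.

-8070 J

n = P₁V₁/(RT₁) = 281×33.1/(8.314×545) = 2.05 mol.
Isothermal: T stays 545 K; PV = const ⇒ V₂ = 13.9 L, P₂ = 669 kPa.
W = nRT ln(V₂/V₁) = 2.05×8.314×545×ln(0.420) = -8070 J.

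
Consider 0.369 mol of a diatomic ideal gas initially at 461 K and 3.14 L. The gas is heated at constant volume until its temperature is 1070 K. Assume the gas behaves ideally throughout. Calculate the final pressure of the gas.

1050 kPa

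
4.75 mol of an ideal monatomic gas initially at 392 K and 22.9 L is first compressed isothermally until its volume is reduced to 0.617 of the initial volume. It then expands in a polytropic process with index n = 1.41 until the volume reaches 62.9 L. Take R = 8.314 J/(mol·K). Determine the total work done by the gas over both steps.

P₁ = nRT₁/V₁ = 4.75×8.314×392/22.9 = 676 kPa.
Step 1 — Isothermal: T stays 392 K; PV = const ⇒ V₂ = 14.1 L, P₂ = 1100 kPa.
ΔU = 0 (ideal gas, T constant).
W = nRT ln(V₂/V₁) = 4.75×8.314×392×ln(0.617) = -7480 J.
Q = ΔU + W = -7480 J.
State after step 1: P = 1100 kPa, V = 14.1 L, T = 392 K.
Step 2 — Polytropic n=1.41: T₂ = T₁(V₁/V₂)^(n−1) = 392×(0.225)^0.41 = 213 K; P₂ = P₁(V₁/V₂)^n = 133 kPa.
W = (P₁V₁−P₂V₂)/(n−1) = (1100×14.1−133×62.9)/0.41 = 17300 J.
ΔU = nCvΔT = 4.75×12.5×(213−392) = -10600 J.
Q = ΔU + W = 6660 J.
Net over both steps: W = 9810 J, Q = -819 J, ΔU = -10600 J.

9810 J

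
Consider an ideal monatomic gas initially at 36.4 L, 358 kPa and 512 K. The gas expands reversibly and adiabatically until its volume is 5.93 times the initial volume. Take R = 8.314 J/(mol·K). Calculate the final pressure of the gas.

Adiabatic: TV^(γ−1) = const ⇒ T₂ = 512×(0.169)^0.667 = 156 K; PV^γ = const ⇒ P₂ = 18.4 kPa.

18.4 kPa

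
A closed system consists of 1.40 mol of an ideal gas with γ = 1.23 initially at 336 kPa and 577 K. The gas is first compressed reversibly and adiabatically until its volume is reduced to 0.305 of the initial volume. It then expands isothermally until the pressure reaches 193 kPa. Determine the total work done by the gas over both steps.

8610 J

V₁ = nRT₁/P₁ = 1.40×8.314×577/336 = 20.0 L.
Step 1 — Adiabatic: TV^(γ−1) = const ⇒ T₂ = 577×(3.28)^0.230 = 758 K; PV^γ = const ⇒ P₂ = 1450 kPa.
ΔU = nCvΔT = 1.40×36.1×(758−577) = 9170 J.
Q = 0 for an adiabatic process, so W = −ΔU = -9170 J.
State after step 1: P = 1450 kPa, V = 6.10 L, T = 758 K.
Step 2 — Isothermal: T stays 758 K; PV = const ⇒ V₂ = 45.7 L, P₂ = 193 kPa.
ΔU = 0 (ideal gas, T constant).
W = nRT ln(V₂/V₁) = 1.40×8.314×758×ln(7.50) = 17800 J.
Q = ΔU + W = 17800 J.
Net over both steps: W = 8610 J, Q = 17800 J, ΔU = 9170 J.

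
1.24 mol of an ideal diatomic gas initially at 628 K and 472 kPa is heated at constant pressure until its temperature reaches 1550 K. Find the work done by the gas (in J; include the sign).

9510 J

V₁ = nRT₁/P₁ = 1.24×8.314×628/472 = 13.7 L.
Isobaric: P stays 472 kPa; V/T = const ⇒ T₂ = 1550 K, V₂ = 33.9 L.
W = PΔV = 472×(33.9−13.7) kPa·L = 9510 J.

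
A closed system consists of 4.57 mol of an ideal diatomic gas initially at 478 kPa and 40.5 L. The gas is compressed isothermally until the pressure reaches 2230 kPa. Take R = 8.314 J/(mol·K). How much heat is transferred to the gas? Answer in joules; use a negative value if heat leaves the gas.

-29800 J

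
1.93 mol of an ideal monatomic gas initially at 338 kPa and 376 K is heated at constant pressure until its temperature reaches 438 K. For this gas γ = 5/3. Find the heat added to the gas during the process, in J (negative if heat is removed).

V₁ = nRT₁/P₁ = 1.93×8.314×376/338 = 17.9 L.
Isobaric: P stays 338 kPa; V/T = const ⇒ T₂ = 438 K, V₂ = 20.8 L.
W = PΔV = 338×(20.8−17.9) kPa·L = 995 J.
ΔU = nCvΔT = 1.93×12.5×(438−376) = 1490 J.
Q = ΔU + W = nCpΔT = 2490 J.

2490 J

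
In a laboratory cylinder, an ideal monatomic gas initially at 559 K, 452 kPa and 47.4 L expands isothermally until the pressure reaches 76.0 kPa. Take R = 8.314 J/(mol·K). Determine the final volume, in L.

Isothermal: T stays 559 K; PV = const ⇒ V₂ = 282 L, P₂ = 76.0 kPa.

282 L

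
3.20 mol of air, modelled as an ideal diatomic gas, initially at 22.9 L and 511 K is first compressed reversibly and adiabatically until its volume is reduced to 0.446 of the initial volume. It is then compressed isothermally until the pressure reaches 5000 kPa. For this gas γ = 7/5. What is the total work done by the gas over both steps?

P₁ = nRT₁/V₁ = 3.20×8.314×511/22.9 = 594 kPa.
Step 1 — Adiabatic: TV^(γ−1) = const ⇒ T₂ = 511×(2.24)^0.400 = 706 K; PV^γ = const ⇒ P₂ = 1840 kPa.
ΔU = nCvΔT = 3.20×20.8×(706−511) = 13000 J.
Q = 0 for an adiabatic process, so W = −ΔU = -13000 J.
State after step 1: P = 1840 kPa, V = 10.2 L, T = 706 K.
Step 2 — Isothermal: T stays 706 K; PV = const ⇒ V₂ = 3.76 L, P₂ = 5000 kPa.
ΔU = 0 (ideal gas, T constant).
W = nRT ln(V₂/V₁) = 3.20×8.314×706×ln(0.368) = -18800 J.
Q = ΔU + W = -18800 J.
Net over both steps: W = -31700 J, Q = -18800 J, ΔU = 13000 J.

-31700 J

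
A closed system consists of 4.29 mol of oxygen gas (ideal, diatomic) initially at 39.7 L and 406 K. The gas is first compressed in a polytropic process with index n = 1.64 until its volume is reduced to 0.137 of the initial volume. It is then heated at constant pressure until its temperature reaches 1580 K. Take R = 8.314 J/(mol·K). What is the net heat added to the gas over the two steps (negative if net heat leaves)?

51200 J

P₁ = nRT₁/V₁ = 4.29×8.314×406/39.7 = 365 kPa.
Step 1 — Polytropic n=1.64: T₂ = T₁(V₁/V₂)^(n−1) = 406×(7.30)^0.64 = 1450 K; P₂ = P₁(V₁/V₂)^n = 9500 kPa.
W = (P₁V₁−P₂V₂)/(n−1) = (365×39.7−9500×5.44)/0.64 = -58100 J.
ΔU = nCvΔT = 4.29×20.8×(1450−406) = 93000 J.
Q = ΔU + W = 34900 J.
State after step 1: P = 9500 kPa, V = 5.44 L, T = 1450 K.
Step 2 — Isobaric: P stays 9500 kPa; V/T = const ⇒ T₂ = 1580 K, V₂ = 5.93 L.
W = PΔV = 9500×(5.93−5.44) kPa·L = 4680 J.
ΔU = nCvΔT = 4.29×20.8×(1580−1450) = 11700 J.
Q = ΔU + W = nCpΔT = 16400 J.
Net over both steps: W = -53400 J, Q = 51200 J, ΔU = 105000 J.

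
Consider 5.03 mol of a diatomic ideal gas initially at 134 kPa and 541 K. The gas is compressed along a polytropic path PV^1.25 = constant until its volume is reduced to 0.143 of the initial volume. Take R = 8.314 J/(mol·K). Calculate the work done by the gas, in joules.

-56700 J

V₁ = nRT₁/P₁ = 5.03×8.314×541/134 = 169 L.
Polytropic n=1.25: T₂ = T₁(V₁/V₂)^(n−1) = 541×(6.99)^0.25 = 880 K; P₂ = P₁(V₁/V₂)^n = 1520 kPa.
W = (P₁V₁−P₂V₂)/(n−1) = (134×169−1520×24.1)/0.25 = -56700 J.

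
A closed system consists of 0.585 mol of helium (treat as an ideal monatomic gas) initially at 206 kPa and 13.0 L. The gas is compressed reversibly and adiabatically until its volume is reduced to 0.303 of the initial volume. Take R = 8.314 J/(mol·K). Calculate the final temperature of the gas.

1220 K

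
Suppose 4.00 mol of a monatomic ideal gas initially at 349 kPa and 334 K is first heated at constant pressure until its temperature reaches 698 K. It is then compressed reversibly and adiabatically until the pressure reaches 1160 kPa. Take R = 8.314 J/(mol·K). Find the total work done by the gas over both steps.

-9370 J

V₁ = nRT₁/P₁ = 4.00×8.314×334/349 = 31.8 L.
Step 1 — Isobaric: P stays 349 kPa; V/T = const ⇒ T₂ = 698 K, V₂ = 66.5 L.
W = PΔV = 349×(66.5−31.8) kPa·L = 12100 J.
ΔU = nCvΔT = 4.00×12.5×(698−334) = 18200 J.
Q = ΔU + W = nCpΔT = 30300 J.
State after step 1: P = 349 kPa, V = 66.5 L, T = 698 K.
Step 2 — Adiabatic: T₂/T₁ = (P₂/P₁)^((γ−1)/γ) ⇒ T₂ = 698×(3.32)^0.400 = 1130 K; V₂ = 32.4 L.
ΔU = nCvΔT = 4.00×12.5×(1130−698) = 21500 J.
Q = 0 for an adiabatic process, so W = −ΔU = -21500 J.
Net over both steps: W = -9370 J, Q = 30300 J, ΔU = 39600 J.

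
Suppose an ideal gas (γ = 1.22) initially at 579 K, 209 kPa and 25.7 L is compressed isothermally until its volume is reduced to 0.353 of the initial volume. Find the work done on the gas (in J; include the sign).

n = P₁V₁/(RT₁) = 209×25.7/(8.314×579) = 1.12 mol.
Isothermal: T stays 579 K; PV = const ⇒ V₂ = 9.07 L, P₂ = 592 kPa.
W = nRT ln(V₂/V₁) = 1.12×8.314×579×ln(0.353) = -5590 J.
Work done on the gas = −W_by = 5590 J.

5590 J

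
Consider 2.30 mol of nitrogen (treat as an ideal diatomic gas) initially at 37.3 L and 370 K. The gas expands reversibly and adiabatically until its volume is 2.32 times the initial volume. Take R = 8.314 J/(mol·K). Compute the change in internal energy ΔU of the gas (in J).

-5060 J

P₁ = nRT₁/V₁ = 2.30×8.314×370/37.3 = 190 kPa.
Adiabatic: TV^(γ−1) = const ⇒ T₂ = 370×(0.431)^0.400 = 264 K; PV^γ = const ⇒ P₂ = 58.4 kPa.
For an ideal gas ΔU = nCvΔT with Cv = (5/2)R = 20.8 J/(mol·K).
ΔU = 2.30×20.8×(264−370) = -5060 J.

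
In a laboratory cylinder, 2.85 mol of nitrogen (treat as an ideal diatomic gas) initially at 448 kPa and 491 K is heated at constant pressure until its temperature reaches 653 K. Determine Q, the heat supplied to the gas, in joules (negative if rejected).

13400 J

V₁ = nRT₁/P₁ = 2.85×8.314×491/448 = 26.0 L.
Isobaric: P stays 448 kPa; V/T = const ⇒ T₂ = 653 K, V₂ = 34.5 L.
W = PΔV = 448×(34.5−26.0) kPa·L = 3840 J.
ΔU = nCvΔT = 2.85×20.8×(653−491) = 9600 J.
Q = ΔU + W = nCpΔT = 13400 J.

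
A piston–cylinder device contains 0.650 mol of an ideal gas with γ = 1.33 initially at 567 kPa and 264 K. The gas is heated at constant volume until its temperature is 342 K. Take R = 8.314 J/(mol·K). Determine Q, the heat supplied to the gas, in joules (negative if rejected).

1280 J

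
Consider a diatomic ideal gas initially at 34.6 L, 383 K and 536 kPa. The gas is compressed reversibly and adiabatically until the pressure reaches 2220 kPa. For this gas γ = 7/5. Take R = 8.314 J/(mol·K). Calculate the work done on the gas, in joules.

23200 J

n = P₁V₁/(RT₁) = 536×34.6/(8.314×383) = 5.82 mol.
Adiabatic: T₂/T₁ = (P₂/P₁)^((γ−1)/γ) ⇒ T₂ = 383×(4.14)^0.286 = 575 K; V₂ = 12.5 L.
ΔU = nCvΔT = 5.82×20.8×(575−383) = 23200 J.
Q = 0 for an adiabatic process, so W = −ΔU = -23200 J.
Work done on the gas = −W_by = 23200 J.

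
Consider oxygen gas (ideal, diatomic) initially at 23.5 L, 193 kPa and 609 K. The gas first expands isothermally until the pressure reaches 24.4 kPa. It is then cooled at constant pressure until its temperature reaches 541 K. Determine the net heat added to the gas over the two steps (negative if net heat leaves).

7610 J

n = P₁V₁/(RT₁) = 193×23.5/(8.314×609) = 0.896 mol.
Step 1 — Isothermal: T stays 609 K; PV = const ⇒ V₂ = 186 L, P₂ = 24.4 kPa.
ΔU = 0 (ideal gas, T constant).
W = nRT ln(V₂/V₁) = 0.896×8.314×609×ln(7.91) = 9380 J.
Q = ΔU + W = 9380 J.
State after step 1: P = 24.4 kPa, V = 186 L, T = 609 K.
Step 2 — Isobaric: P stays 24.4 kPa; V/T = const ⇒ T₂ = 541 K, V₂ = 165 L.
W = PΔV = 24.4×(165−186) kPa·L = -506 J.
ΔU = nCvΔT = 0.896×20.8×(541−609) = -1270 J.
Q = ΔU + W = nCpΔT = -1770 J.
Net over both steps: W = 8870 J, Q = 7610 J, ΔU = -1270 J.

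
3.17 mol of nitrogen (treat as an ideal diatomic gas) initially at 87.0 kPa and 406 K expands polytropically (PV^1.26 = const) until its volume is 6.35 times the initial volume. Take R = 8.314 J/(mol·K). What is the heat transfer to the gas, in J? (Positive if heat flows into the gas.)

5500 J

V₁ = nRT₁/P₁ = 3.17×8.314×406/87.0 = 123 L.
Polytropic n=1.26: T₂ = T₁(V₁/V₂)^(n−1) = 406×(0.157)^0.26 = 251 K; P₂ = P₁(V₁/V₂)^n = 8.47 kPa.
W = (P₁V₁−P₂V₂)/(n−1) = (87.0×123−8.47×781)/0.26 = 15700 J.
ΔU = nCvΔT = 3.17×20.8×(251−406) = -10200 J.
Q = ΔU + W = 5500 J.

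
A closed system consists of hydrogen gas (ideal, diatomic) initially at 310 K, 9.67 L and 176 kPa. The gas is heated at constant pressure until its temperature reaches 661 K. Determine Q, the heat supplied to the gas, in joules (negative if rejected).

6740 J

n = P₁V₁/(RT₁) = 176×9.67/(8.314×310) = 0.660 mol.
Isobaric: P stays 176 kPa; V/T = const ⇒ T₂ = 661 K, V₂ = 20.6 L.
W = PΔV = 176×(20.6−9.67) kPa·L = 1930 J.
ΔU = nCvΔT = 0.660×20.8×(661−310) = 4820 J.
Q = ΔU + W = nCpΔT = 6740 J.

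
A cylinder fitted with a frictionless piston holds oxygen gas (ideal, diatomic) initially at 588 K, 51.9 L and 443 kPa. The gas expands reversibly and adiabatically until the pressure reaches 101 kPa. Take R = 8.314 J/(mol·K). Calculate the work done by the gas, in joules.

n = P₁V₁/(RT₁) = 443×51.9/(8.314×588) = 4.70 mol.
Adiabatic: T₂/T₁ = (P₂/P₁)^((γ−1)/γ) ⇒ T₂ = 588×(0.228)^0.286 = 385 K; V₂ = 149 L.
ΔU = nCvΔT = 4.70×20.8×(385−588) = -19800 J.
Q = 0 for an adiabatic process, so W = −ΔU = 19800 J.

19800 J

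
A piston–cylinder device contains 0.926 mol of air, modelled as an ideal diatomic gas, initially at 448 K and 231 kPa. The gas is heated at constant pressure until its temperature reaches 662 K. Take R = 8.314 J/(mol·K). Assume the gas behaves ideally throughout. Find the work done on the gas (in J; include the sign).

V₁ = nRT₁/P₁ = 0.926×8.314×448/231 = 14.9 L.
Isobaric: P stays 231 kPa; V/T = const ⇒ T₂ = 662 K, V₂ = 22.1 L.
W = PΔV = 231×(22.1−14.9) kPa·L = 1650 J.
Work done on the gas = −W_by = -1650 J.

-1650 J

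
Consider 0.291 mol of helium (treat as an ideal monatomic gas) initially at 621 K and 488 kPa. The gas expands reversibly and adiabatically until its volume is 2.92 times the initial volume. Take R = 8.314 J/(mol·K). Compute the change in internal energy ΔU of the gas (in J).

V₁ = nRT₁/P₁ = 0.291×8.314×621/488 = 3.08 L.
Adiabatic: TV^(γ−1) = const ⇒ T₂ = 621×(0.342)^0.667 = 304 K; PV^γ = const ⇒ P₂ = 81.8 kPa.
For an ideal gas ΔU = nCvΔT with Cv = (3/2)R = 12.5 J/(mol·K).
ΔU = 0.291×12.5×(304−621) = -1150 J.

-1150 J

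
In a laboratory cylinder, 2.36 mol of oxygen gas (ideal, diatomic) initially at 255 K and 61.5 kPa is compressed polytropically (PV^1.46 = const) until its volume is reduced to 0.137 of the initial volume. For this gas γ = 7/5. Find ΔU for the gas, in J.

V₁ = nRT₁/P₁ = 2.36×8.314×255/61.5 = 81.4 L.
Polytropic n=1.46: T₂ = T₁(V₁/V₂)^(n−1) = 255×(7.30)^0.46 = 636 K; P₂ = P₁(V₁/V₂)^n = 1120 kPa.
For an ideal gas ΔU = nCvΔT with Cv = (5/2)R = 20.8 J/(mol·K).
ΔU = 2.36×20.8×(636−255) = 18700 J.

18700 J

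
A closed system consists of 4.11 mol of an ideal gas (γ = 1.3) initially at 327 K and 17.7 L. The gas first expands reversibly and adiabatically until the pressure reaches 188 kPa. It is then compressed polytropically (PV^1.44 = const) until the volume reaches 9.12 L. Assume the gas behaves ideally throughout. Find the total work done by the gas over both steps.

-10500 J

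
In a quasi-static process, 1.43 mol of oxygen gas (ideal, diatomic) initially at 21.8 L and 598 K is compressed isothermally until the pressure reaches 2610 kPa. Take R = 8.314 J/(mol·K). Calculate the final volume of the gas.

P₁ = nRT₁/V₁ = 1.43×8.314×598/21.8 = 326 kPa.
Isothermal: T stays 598 K; PV = const ⇒ V₂ = 2.72 L, P₂ = 2610 kPa.

2.72 L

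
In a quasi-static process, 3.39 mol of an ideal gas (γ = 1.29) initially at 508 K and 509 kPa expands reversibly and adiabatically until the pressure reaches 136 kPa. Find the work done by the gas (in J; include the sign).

12700 J

V₁ = nRT₁/P₁ = 3.39×8.314×508/509 = 28.1 L.
Adiabatic: T₂/T₁ = (P₂/P₁)^((γ−1)/γ) ⇒ T₂ = 508×(0.267)^0.225 = 378 K; V₂ = 78.2 L.
ΔU = nCvΔT = 3.39×28.7×(378−508) = -12700 J.
Q = 0 for an adiabatic process, so W = −ΔU = 12700 J.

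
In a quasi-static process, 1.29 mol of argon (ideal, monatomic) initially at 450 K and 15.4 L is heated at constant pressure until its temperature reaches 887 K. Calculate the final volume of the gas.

30.4 L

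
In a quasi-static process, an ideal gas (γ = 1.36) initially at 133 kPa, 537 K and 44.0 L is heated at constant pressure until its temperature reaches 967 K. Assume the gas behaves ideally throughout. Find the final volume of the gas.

79.2 L

Isobaric: P stays 133 kPa; V/T = const ⇒ T₂ = 967 K, V₂ = 79.2 L.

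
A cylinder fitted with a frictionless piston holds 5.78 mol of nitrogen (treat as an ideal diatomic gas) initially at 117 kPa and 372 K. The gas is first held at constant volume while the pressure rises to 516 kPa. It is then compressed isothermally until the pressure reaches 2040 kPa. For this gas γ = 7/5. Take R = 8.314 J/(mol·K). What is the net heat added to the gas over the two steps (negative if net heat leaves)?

44000 J

V₁ = nRT₁/P₁ = 5.78×8.314×372/117 = 153 L.
Step 1 — Isochoric: V stays 153 L; P/T = const ⇒ T₂ = 1640 K, P₂ = 516 kPa.
W = 0 (no volume change).
ΔU = nCvΔT = 5.78×20.8×(1640−372) = 152000 J.
Q = ΔU = 152000 J.
State after step 1: P = 516 kPa, V = 153 L, T = 1640 K.
Step 2 — Isothermal: T stays 1640 K; PV = const ⇒ V₂ = 38.6 L, P₂ = 2040 kPa.
ΔU = 0 (ideal gas, T constant).
W = nRT ln(V₂/V₁) = 5.78×8.314×1640×ln(0.253) = -108000 J.
Q = ΔU + W = -108000 J.
Net over both steps: W = -108000 J, Q = 44000 J, ΔU = 152000 J.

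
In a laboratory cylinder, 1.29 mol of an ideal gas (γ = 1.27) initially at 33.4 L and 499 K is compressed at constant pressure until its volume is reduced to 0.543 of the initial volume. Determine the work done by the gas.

P₁ = nRT₁/V₁ = 1.29×8.314×499/33.4 = 160 kPa.
Isobaric: P stays 160 kPa; V/T = const ⇒ T₂ = 271 K, V₂ = 18.1 L.
W = PΔV = 160×(18.1−33.4) kPa·L = -2450 J.

-2450 J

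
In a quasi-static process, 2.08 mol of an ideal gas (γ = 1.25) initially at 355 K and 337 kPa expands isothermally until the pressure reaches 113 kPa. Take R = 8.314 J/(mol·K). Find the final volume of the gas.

V₁ = nRT₁/P₁ = 2.08×8.314×355/337 = 18.2 L.
Isothermal: T stays 355 K; PV = const ⇒ V₂ = 54.3 L, P₂ = 113 kPa.

54.3 L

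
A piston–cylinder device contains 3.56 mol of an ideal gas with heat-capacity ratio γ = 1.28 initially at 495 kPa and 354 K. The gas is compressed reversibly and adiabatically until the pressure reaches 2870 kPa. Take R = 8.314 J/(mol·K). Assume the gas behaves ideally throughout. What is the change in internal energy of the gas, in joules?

17500 J

V₁ = nRT₁/P₁ = 3.56×8.314×354/495 = 21.2 L.
Adiabatic: T₂/T₁ = (P₂/P₁)^((γ−1)/γ) ⇒ T₂ = 354×(5.80)^0.219 = 520 K; V₂ = 5.36 L.
For an ideal gas ΔU = nCvΔT with Cv = R/(γ−1) = 29.7 J/(mol·K).
ΔU = 3.56×29.7×(520−354) = 17500 J.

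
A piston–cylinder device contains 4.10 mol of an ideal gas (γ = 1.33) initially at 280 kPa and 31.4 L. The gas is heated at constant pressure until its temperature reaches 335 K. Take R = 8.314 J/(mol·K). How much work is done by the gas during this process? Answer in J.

2630 J

T₁ = P₁V₁/(nR) = 280×31.4/(4.10×8.314) = 258 K.
Isobaric: P stays 280 kPa; V/T = const ⇒ T₂ = 335 K, V₂ = 40.8 L.
W = PΔV = 280×(40.8−31.4) kPa·L = 2630 J.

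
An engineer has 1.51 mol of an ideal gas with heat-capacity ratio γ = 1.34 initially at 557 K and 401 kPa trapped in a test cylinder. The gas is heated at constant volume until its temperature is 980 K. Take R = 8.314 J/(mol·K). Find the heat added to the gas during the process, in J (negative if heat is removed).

V₁ = nRT₁/P₁ = 1.51×8.314×557/401 = 17.4 L.
Isochoric: V stays 17.4 L; P/T = const ⇒ T₂ = 980 K, P₂ = 706 kPa.
W = 0 (no volume change).
ΔU = nCvΔT = 1.51×24.5×(980−557) = 15600 J.
Q = ΔU = 15600 J.

15600 J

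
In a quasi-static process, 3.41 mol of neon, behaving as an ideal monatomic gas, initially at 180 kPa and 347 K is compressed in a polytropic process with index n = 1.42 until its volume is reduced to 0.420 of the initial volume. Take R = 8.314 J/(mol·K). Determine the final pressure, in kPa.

V₁ = nRT₁/P₁ = 3.41×8.314×347/180 = 54.7 L.
Polytropic n=1.42: T₂ = T₁(V₁/V₂)^(n−1) = 347×(2.38)^0.42 = 500 K; P₂ = P₁(V₁/V₂)^n = 617 kPa.

617 kPa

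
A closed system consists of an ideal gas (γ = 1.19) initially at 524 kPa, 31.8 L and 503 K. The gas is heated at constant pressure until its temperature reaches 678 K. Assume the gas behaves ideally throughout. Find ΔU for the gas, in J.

30500 J

n = P₁V₁/(RT₁) = 524×31.8/(8.314×503) = 3.98 mol.
Isobaric: P stays 524 kPa; V/T = const ⇒ T₂ = 678 K, V₂ = 42.9 L.
For an ideal gas ΔU = nCvΔT with Cv = R/(γ−1) = 43.8 J/(mol·K).
ΔU = 3.98×43.8×(678−503) = 30500 J.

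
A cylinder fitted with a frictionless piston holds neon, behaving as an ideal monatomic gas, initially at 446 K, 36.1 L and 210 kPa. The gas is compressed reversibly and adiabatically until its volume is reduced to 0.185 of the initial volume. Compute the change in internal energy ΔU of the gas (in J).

23700 J

n = P₁V₁/(RT₁) = 210×36.1/(8.314×446) = 2.04 mol.
Adiabatic: TV^(γ−1) = const ⇒ T₂ = 446×(5.41)^0.667 = 1370 K; PV^γ = const ⇒ P₂ = 3500 kPa.
For an ideal gas ΔU = nCvΔT with Cv = (3/2)R = 12.5 J/(mol·K).
ΔU = 2.04×12.5×(1370−446) = 23700 J.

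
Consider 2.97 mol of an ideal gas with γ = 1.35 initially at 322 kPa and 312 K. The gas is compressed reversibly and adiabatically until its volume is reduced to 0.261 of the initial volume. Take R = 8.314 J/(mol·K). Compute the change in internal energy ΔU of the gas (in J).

V₁ = nRT₁/P₁ = 2.97×8.314×312/322 = 23.9 L.
Adiabatic: TV^(γ−1) = const ⇒ T₂ = 312×(3.83)^0.350 = 499 K; PV^γ = const ⇒ P₂ = 1970 kPa.
For an ideal gas ΔU = nCvΔT with Cv = R/(γ−1) = 23.8 J/(mol·K).
ΔU = 2.97×23.8×(499−312) = 13200 J.

13200 J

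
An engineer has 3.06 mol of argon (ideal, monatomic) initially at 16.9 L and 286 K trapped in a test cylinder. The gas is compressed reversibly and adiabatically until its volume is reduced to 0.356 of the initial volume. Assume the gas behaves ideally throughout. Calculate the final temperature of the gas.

569 K

P₁ = nRT₁/V₁ = 3.06×8.314×286/16.9 = 431 kPa.
Adiabatic: TV^(γ−1) = const ⇒ T₂ = 286×(2.81)^0.667 = 569 K; PV^γ = const ⇒ P₂ = 2410 kPa.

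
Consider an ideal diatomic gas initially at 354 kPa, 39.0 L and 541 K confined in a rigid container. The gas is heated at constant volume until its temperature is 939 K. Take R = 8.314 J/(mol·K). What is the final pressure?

Isochoric: V stays 39.0 L; P/T = const ⇒ T₂ = 939 K, P₂ = 614 kPa.

614 kPa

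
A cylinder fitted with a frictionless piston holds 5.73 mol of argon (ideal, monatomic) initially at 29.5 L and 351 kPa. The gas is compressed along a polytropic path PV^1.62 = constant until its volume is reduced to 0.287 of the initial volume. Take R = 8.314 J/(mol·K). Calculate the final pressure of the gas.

T₁ = P₁V₁/(nR) = 351×29.5/(5.73×8.314) = 217 K.
Polytropic n=1.62: T₂ = T₁(V₁/V₂)^(n−1) = 217×(3.48)^0.62 = 471 K; P₂ = P₁(V₁/V₂)^n = 2650 kPa.

2650 kPa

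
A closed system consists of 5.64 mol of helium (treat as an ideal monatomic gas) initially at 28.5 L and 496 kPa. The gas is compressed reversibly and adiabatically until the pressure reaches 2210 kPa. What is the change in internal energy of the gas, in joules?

17300 J

T₁ = P₁V₁/(nR) = 496×28.5/(5.64×8.314) = 301 K.
Adiabatic: T₂/T₁ = (P₂/P₁)^((γ−1)/γ) ⇒ T₂ = 301×(4.46)^0.400 = 548 K; V₂ = 11.6 L.
For an ideal gas ΔU = nCvΔT with Cv = (3/2)R = 12.5 J/(mol·K).
ΔU = 5.64×12.5×(548−301) = 17300 J.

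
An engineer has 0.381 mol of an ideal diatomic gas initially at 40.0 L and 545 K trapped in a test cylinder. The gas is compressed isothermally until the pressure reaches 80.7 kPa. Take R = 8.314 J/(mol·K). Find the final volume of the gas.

21.4 L

P₁ = nRT₁/V₁ = 0.381×8.314×545/40.0 = 43.2 kPa.
Isothermal: T stays 545 K; PV = const ⇒ V₂ = 21.4 L, P₂ = 80.7 kPa.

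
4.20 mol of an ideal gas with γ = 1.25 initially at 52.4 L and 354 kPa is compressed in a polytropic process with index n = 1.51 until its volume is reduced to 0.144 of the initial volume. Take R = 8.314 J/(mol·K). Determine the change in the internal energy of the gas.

T₁ = P₁V₁/(nR) = 354×52.4/(4.20×8.314) = 531 K.
Polytropic n=1.51: T₂ = T₁(V₁/V₂)^(n−1) = 531×(6.94)^0.51 = 1430 K; P₂ = P₁(V₁/V₂)^n = 6610 kPa.
For an ideal gas ΔU = nCvΔT with Cv = R/(γ−1) = 33.3 J/(mol·K).
ΔU = 4.20×33.3×(1430−531) = 125000 J.

125000 J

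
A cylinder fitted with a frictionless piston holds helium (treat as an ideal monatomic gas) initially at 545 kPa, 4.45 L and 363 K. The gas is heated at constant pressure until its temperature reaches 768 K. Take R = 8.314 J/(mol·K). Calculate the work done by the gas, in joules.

2710 J

n = P₁V₁/(RT₁) = 545×4.45/(8.314×363) = 0.804 mol.
Isobaric: P stays 545 kPa; V/T = const ⇒ T₂ = 768 K, V₂ = 9.41 L.
W = PΔV = 545×(9.41−4.45) kPa·L = 2710 J.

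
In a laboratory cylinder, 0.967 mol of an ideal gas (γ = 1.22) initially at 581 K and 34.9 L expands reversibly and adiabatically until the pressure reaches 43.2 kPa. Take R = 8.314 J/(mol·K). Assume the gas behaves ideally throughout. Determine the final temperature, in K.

P₁ = nRT₁/V₁ = 0.967×8.314×581/34.9 = 134 kPa.
Adiabatic: T₂/T₁ = (P₂/P₁)^((γ−1)/γ) ⇒ T₂ = 581×(0.323)^0.180 = 474 K; V₂ = 88.2 L.

474 K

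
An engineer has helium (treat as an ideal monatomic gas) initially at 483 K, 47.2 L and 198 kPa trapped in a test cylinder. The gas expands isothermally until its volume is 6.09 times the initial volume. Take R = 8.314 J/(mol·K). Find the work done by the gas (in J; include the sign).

n = P₁V₁/(RT₁) = 198×47.2/(8.314×483) = 2.33 mol.
Isothermal: T stays 483 K; PV = const ⇒ V₂ = 287 L, P₂ = 32.5 kPa.
W = nRT ln(V₂/V₁) = 2.33×8.314×483×ln(6.09) = 16900 J.

16900 J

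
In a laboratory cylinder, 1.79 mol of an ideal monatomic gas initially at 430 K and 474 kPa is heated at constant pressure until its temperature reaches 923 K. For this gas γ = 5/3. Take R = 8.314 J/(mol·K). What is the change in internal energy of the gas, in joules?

V₁ = nRT₁/P₁ = 1.79×8.314×430/474 = 13.5 L.
Isobaric: P stays 474 kPa; V/T = const ⇒ T₂ = 923 K, V₂ = 29.0 L.
For an ideal gas ΔU = nCvΔT with Cv = (3/2)R = 12.5 J/(mol·K).
ΔU = 1.79×12.5×(923−430) = 11000 J.

11000 J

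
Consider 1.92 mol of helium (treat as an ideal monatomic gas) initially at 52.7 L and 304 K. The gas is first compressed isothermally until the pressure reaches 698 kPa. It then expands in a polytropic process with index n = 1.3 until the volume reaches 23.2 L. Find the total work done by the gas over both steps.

P₁ = nRT₁/V₁ = 1.92×8.314×304/52.7 = 92.1 kPa.
Step 1 — Isothermal: T stays 304 K; PV = const ⇒ V₂ = 6.95 L, P₂ = 698 kPa.
ΔU = 0 (ideal gas, T constant).
W = nRT ln(V₂/V₁) = 1.92×8.314×304×ln(0.132) = -9830 J.
Q = ΔU + W = -9830 J.
State after step 1: P = 698 kPa, V = 6.95 L, T = 304 K.
Step 2 — Polytropic n=1.3: T₂ = T₁(V₁/V₂)^(n−1) = 304×(0.300)^0.30 = 212 K; P₂ = P₁(V₁/V₂)^n = 146 kPa.
W = (P₁V₁−P₂V₂)/(n−1) = (698×6.95−146×23.2)/0.30 = 4910 J.
ΔU = nCvΔT = 1.92×12.5×(212−304) = -2210 J.
Q = ΔU + W = 2700 J.
Net over both steps: W = -4920 J, Q = -7130 J, ΔU = -2210 J.

-4920 J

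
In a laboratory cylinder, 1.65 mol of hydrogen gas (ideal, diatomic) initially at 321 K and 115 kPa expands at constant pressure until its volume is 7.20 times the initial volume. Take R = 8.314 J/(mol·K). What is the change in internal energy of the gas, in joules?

V₁ = nRT₁/P₁ = 1.65×8.314×321/115 = 38.3 L.
Isobaric: P stays 115 kPa; V/T = const ⇒ T₂ = 2310 K, V₂ = 276 L.
For an ideal gas ΔU = nCvΔT with Cv = (5/2)R = 20.8 J/(mol·K).
ΔU = 1.65×20.8×(2310−321) = 68300 J.

68300 J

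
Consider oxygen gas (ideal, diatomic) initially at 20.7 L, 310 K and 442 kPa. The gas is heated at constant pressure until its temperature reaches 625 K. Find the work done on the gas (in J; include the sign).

-9300 J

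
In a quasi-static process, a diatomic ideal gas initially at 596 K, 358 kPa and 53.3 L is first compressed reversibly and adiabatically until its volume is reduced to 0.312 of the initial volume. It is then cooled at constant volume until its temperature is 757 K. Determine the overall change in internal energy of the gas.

n = P₁V₁/(RT₁) = 358×53.3/(8.314×596) = 3.85 mol.
Step 1 — Adiabatic: TV^(γ−1) = const ⇒ T₂ = 596×(3.21)^0.400 = 950 K; PV^γ = const ⇒ P₂ = 1830 kPa.
ΔU = nCvΔT = 3.85×20.8×(950−596) = 28300 J.
Q = 0 for an adiabatic process, so W = −ΔU = -28300 J.
State after step 1: P = 1830 kPa, V = 16.6 L, T = 950 K.
Step 2 — Isochoric: V stays 16.6 L; P/T = const ⇒ T₂ = 757 K, P₂ = 1460 kPa.
W = 0 (no volume change).
ΔU = nCvΔT = 3.85×20.8×(757−950) = -15400 J.
Q = ΔU = -15400 J.
Net over both steps: W = -28300 J, Q = -15400 J, ΔU = 12900 J.

12900 J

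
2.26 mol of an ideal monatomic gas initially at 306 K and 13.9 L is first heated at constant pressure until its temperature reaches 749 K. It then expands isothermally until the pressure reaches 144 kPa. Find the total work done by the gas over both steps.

P₁ = nRT₁/V₁ = 2.26×8.314×306/13.9 = 414 kPa.
Step 1 — Isobaric: P stays 414 kPa; V/T = const ⇒ T₂ = 749 K, V₂ = 34.0 L.
W = PΔV = 414×(34.0−13.9) kPa·L = 8320 J.
ΔU = nCvΔT = 2.26×12.5×(749−306) = 12500 J.
Q = ΔU + W = nCpΔT = 20800 J.
State after step 1: P = 414 kPa, V = 34.0 L, T = 749 K.
Step 2 — Isothermal: T stays 749 K; PV = const ⇒ V₂ = 97.7 L, P₂ = 144 kPa.
ΔU = 0 (ideal gas, T constant).
W = nRT ln(V₂/V₁) = 2.26×8.314×749×ln(2.87) = 14900 J.
Q = ΔU + W = 14900 J.
Net over both steps: W = 23200 J, Q = 35700 J, ΔU = 12500 J.

23200 J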